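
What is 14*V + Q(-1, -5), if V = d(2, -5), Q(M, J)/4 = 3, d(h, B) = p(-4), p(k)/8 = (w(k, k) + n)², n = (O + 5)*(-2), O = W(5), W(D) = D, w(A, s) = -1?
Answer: 49404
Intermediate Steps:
O = 5
n = -20 (n = (5 + 5)*(-2) = 10*(-2) = -20)
p(k) = 3528 (p(k) = 8*(-1 - 20)² = 8*(-21)² = 8*441 = 3528)
d(h, B) = 3528
Q(M, J) = 12 (Q(M, J) = 4*3 = 12)
V = 3528
14*V + Q(-1, -5) = 14*3528 + 12 = 49392 + 12 = 49404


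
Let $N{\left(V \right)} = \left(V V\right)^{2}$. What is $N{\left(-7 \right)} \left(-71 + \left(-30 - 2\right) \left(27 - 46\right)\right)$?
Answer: $1289337$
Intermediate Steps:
$N{\left(V \right)} = V^{4}$ ($N{\left(V \right)} = \left(V^{2}\right)^{2} = V^{4}$)
$N{\left(-7 \right)} \left(-71 + \left(-30 - 2\right) \left(27 - 46\right)\right) = \left(-7\right)^{4} \left(-71 + \left(-30 - 2\right) \left(27 - 46\right)\right) = 2401 \left(-71 - -608\right) = 2401 \left(-71 + 608\right) = 2401 \cdot 537 = 1289337$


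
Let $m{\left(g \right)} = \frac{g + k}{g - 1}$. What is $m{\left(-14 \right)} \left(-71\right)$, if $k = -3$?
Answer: $- \frac{1207}{15} \approx -80.467$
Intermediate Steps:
$m{\left(g \right)} = \frac{-3 + g}{-1 + g}$ ($m{\left(g \right)} = \frac{g - 3}{g - 1} = \frac{-3 + g}{-1 + g}$)
$m{\left(-14 \right)} \left(-71\right) = \frac{-3 - 14}{-1 - 14} \left(-71\right) = \frac{1}{-15} \left(-17\right) \left(-71\right) = \left(- \frac{1}{15}\right) \left(-17\right) \left(-71\right) = \frac{17}{15} \left(-71\right) = - \frac{1207}{15}$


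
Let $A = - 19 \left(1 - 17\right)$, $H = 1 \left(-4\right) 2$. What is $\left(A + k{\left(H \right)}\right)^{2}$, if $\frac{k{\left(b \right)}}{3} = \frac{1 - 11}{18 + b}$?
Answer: $90601$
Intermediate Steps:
$H = -8$ ($H = \left(-4\right) 2 = -8$)
$k{\left(b \right)} = - \frac{30}{18 + b}$ ($k{\left(b \right)} = 3 \frac{1 - 11}{18 + b} = 3 \left(- \frac{10}{18 + b}\right) = - \frac{30}{18 + b}$)
$A = 304$ ($A = \left(-19\right) \left(-16\right) = 304$)
$\left(A + k{\left(H \right)}\right)^{2} = \left(304 - \frac{30}{18 - 8}\right)^{2} = \left(304 - \frac{30}{10}\right)^{2} = \left(304 - 3\right)^{2} = 301^{2} = 90601$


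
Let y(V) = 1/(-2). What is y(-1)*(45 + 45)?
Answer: -45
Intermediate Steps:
y(V) = -½
y(-1)*(45 + 45) = -(45 + 45)/2 = -½*90 = -45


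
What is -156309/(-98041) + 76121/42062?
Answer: 14037648119/4123800542 ≈ 3.4041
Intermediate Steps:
-156309/(-98041) + 76121/42062 = -156309*(-1/98041) + 76121*(1/42062) = 156309/98041 + 76121/42062 = 14037648119/4123800542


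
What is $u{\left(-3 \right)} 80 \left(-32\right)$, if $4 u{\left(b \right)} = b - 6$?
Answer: $5760$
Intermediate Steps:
$u{\left(b \right)} = - \frac{3}{2} + \frac{b}{4}$ ($u{\left(b \right)} = \frac{b - 6}{4} = \frac{-6 + b}{4} = - \frac{3}{2} + \frac{b}{4}$)
$u{\left(-3 \right)} 80 \left(-32\right) = \left(- \frac{3}{2} + \frac{1}{4} \left(-3\right)\right) 80 \left(-32\right) = \left(- \frac{3}{2} - \frac{3}{4}\right) 80 \left(-32\right) = \left(- \frac{9}{4}\right) 80 \left(-32\right) = \left(-180\right) \left(-32\right) = 5760$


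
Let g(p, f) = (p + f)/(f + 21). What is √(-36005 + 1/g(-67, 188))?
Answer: 6*I*√121011/11 ≈ 189.75*I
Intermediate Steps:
g(p, f) = (f + p)/(21 + f)
√(-36005 + 1/g(-67, 188)) = √(-36005 + 1/((188 - 67)/(21 + 188))) = √(-36005 + 1/(121/209)) = √(-36005 + 1/((1/209)*121)) = √(-36005 + 1/(11/19)) = √(-36005 + 19/11) = √(-396036/11) = 6*I*√121011/11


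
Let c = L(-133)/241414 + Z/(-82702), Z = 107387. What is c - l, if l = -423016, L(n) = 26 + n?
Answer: 2111416609699929/4991355157 ≈ 4.2301e+5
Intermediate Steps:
c = -6483393583/4991355157 (c = (26 - 133)/241414 + 107387/(-82702) = -107*1/241414 + 107387*(-1/82702) = -107/241414 - 107387/82702 = -6483393583/4991355157 ≈ -1.2989)
c - l = -6483393583/4991355157 - 1*(-423016) = -6483393583/4991355157 + 423016 = 2111416609699929/4991355157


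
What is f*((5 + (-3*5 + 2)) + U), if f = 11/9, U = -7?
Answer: -55/3 ≈ -18.333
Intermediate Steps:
f = 11/9 (f = 11*(1/9) = 11/9 ≈ 1.2222)
f*((5 + (-3*5 + 2)) + U) = 11*((5 + (-3*5 + 2)) - 7)/9 = 11*((5 + (-15 + 2)) - 7)/9 = 11*((5 - 13) - 7)/9 = 11*(-8 - 7)/9 = (11/9)*(-15) = -55/3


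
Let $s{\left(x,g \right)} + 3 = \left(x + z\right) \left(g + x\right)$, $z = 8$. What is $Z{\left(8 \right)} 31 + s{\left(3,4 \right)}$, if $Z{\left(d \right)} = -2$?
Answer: $12$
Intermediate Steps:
$s{\left(x,g \right)} = -3 + \left(8 + x\right) \left(g + x\right)$ ($s{\left(x,g \right)} = -3 + \left(x + 8\right) \left(g + x\right) = -3 + \left(8 + x\right) \left(g + x\right)$)
$Z{\left(8 \right)} 31 + s{\left(3,4 \right)} = \left(-2\right) 31 + \left(-3 + 3^{2} + 8 \cdot 4 + 8 \cdot 3 + 4 \cdot 3\right) = -62 + \left(-3 + 9 + 32 + 24 + 12\right) = -62 + 74 = 12$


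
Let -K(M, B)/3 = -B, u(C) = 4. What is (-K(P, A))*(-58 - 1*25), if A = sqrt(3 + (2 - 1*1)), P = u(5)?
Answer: 498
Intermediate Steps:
P = 4
A = 2 (A = sqrt(3 + (2 - 1)) = sqrt(3 + 1) = sqrt(4) = 2)
K(M, B) = 3*B (K(M, B) = -(-3)*B = 3*B)
(-K(P, A))*(-58 - 1*25) = (-3*2)*(-58 - 1*25) = (-1*6)*(-58 - 25) = -6*(-83) = 498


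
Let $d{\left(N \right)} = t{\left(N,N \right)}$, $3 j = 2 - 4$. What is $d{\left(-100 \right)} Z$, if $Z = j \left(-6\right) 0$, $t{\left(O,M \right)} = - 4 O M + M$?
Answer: $0$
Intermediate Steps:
$j = - \frac{2}{3}$ ($j = \frac{2 - 4}{3} = \frac{1}{3} \left(-2\right) = - \frac{2}{3} \approx -0.66667$)
$t{\left(O,M \right)} = M - 4 M O$ ($t{\left(O,M \right)} = - 4 M O + M = M - 4 M O$)
$d{\left(N \right)} = N \left(1 - 4 N\right)$
$Z = 0$ ($Z = \left(- \frac{2}{3}\right) \left(-6\right) 0 = 4 \cdot 0 = 0$)
$d{\left(-100 \right)} Z = - 100 \left(1 - -400\right) 0 = - 100 \left(1 + 400\right) 0 = \left(-100\right) 401 \cdot 0 = \left(-40100\right) 0 = 0$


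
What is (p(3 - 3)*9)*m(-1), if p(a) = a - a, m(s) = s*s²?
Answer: 0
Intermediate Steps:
m(s) = s³
p(a) = 0
(p(3 - 3)*9)*m(-1) = (0*9)*(-1)³ = 0*(-1) = 0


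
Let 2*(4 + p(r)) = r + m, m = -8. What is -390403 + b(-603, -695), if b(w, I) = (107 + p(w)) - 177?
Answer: -781565/2 ≈ -3.9078e+5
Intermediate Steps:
p(r) = -8 + r/2 (p(r) = -4 + (r - 8)/2 = -4 + (-8 + r)/2 = -4 + (-4 + r/2) = -8 + r/2)
b(w, I) = -78 + w/2 (b(w, I) = (107 + (-8 + w/2)) - 177 = (99 + w/2) - 177 = -78 + w/2)
-390403 + b(-603, -695) = -390403 + (-78 + (½)*(-603)) = -390403 + (-78 - 603/2) = -390403 - 759/2 = -781565/2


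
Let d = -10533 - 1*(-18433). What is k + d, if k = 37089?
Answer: 44989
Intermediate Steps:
d = 7900 (d = -10533 + 18433 = 7900)
k + d = 37089 + 7900 = 44989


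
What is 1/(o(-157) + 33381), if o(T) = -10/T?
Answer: 157/5240827 ≈ 2.9957e-5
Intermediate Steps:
1/(o(-157) + 33381) = 1/(-10/(-157) + 33381) = 1/(-10*(-1/157) + 33381) = 1/(10/157 + 33381) = 1/(5240827/157) = 157/5240827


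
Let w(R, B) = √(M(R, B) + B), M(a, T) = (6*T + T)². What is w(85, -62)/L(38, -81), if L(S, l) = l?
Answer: -√188294/81 ≈ -5.3571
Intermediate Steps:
M(a, T) = 49*T² (M(a, T) = (7*T)² = 49*T²)
w(R, B) = √(B + 49*B²) (w(R, B) = √(49*B² + B) = √(B + 49*B²))
w(85, -62)/L(38, -81) = √(-62*(1 + 49*(-62)))/(-81) = √(-62*(1 - 3038))*(-1/81) = √(-62*(-3037))*(-1/81) = √188294*(-1/81) = -√188294/81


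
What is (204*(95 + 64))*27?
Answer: 875772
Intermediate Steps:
(204*(95 + 64))*27 = (204*159)*27 = 32436*27 = 875772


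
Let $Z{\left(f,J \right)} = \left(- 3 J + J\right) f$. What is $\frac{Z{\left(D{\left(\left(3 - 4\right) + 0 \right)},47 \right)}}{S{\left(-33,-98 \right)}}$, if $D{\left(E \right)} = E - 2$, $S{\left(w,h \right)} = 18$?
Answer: $\frac{47}{3} \approx 15.667$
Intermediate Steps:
$D{\left(E \right)} = -2 + E$ ($D{\left(E \right)} = E - 2 = -2 + E$)
$Z{\left(f,J \right)} = - 2 J f$
$\frac{Z{\left(D{\left(\left(3 - 4\right) + 0 \right)},47 \right)}}{S{\left(-33,-98 \right)}} = \frac{\left(-2\right) 47 \left(-2 + \left(\left(3 - 4\right) + 0\right)\right)}{18} = \left(-2\right) 47 \left(-2 + \left(-1 + 0\right)\right) \frac{1}{18} = \left(-2\right) 47 \left(-2 - 1\right) \frac{1}{18} = \left(-2\right) 47 \left(-3\right) \frac{1}{18} = 282 \cdot \frac{1}{18} = \frac{47}{3}$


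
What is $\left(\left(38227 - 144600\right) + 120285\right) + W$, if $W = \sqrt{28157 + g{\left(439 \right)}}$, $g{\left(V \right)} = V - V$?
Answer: $13912 + \sqrt{28157} \approx 14080.0$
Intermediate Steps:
$g{\left(V \right)} = 0$
$W = \sqrt{28157}$ ($W = \sqrt{28157 + 0} = \sqrt{28157} \approx 167.8$)
$\left(\left(38227 - 144600\right) + 120285\right) + W = \left(\left(38227 - 144600\right) + 120285\right) + \sqrt{28157} = \left(-106373 + 120285\right) + \sqrt{28157} = 13912 + \sqrt{28157}$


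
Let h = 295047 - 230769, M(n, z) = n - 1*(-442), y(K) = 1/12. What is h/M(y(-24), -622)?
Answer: 771336/5305 ≈ 145.40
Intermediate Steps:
y(K) = 1/12
M(n, z) = 442 + n (M(n, z) = n + 442 = 442 + n)
h = 64278
h/M(y(-24), -622) = 64278/(442 + 1/12) = 64278/(5305/12) = 64278*(12/5305) = 771336/5305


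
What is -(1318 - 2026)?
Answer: 708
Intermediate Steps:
-(1318 - 2026) = -1*(-708) = 708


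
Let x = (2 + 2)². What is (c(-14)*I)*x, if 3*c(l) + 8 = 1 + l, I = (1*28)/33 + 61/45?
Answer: -122192/495 ≈ -246.85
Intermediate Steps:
x = 16 (x = 4² = 16)
I = 1091/495 (I = 28*(1/33) + 61*(1/45) = 28/33 + 61/45 = 1091/495 ≈ 2.2040)
c(l) = -7/3 + l/3 (c(l) = -8/3 + (1 + l)/3 = -8/3 + (⅓ + l/3) = -7/3 + l/3)
(c(-14)*I)*x = ((-7/3 + (⅓)*(-14))*(1091/495))*16 = ((-7/3 - 14/3)*(1091/495))*16 = -7*1091/495*16 = -7637/495*16 = -122192/495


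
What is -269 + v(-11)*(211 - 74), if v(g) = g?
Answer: -1776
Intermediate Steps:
-269 + v(-11)*(211 - 74) = -269 - 11*(211 - 74) = -269 - 11*137 = -269 - 1507 = -1776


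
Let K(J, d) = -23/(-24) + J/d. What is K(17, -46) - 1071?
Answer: -590867/552 ≈ -1070.4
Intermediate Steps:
K(J, d) = 23/24 + J/d (K(J, d) = -23*(-1/24) + J/d = 23/24 + J/d)
K(17, -46) - 1071 = (23/24 + 17/(-46)) - 1071 = (23/24 + 17*(-1/46)) - 1071 = (23/24 - 17/46) - 1071 = 325/552 - 1071 = -590867/552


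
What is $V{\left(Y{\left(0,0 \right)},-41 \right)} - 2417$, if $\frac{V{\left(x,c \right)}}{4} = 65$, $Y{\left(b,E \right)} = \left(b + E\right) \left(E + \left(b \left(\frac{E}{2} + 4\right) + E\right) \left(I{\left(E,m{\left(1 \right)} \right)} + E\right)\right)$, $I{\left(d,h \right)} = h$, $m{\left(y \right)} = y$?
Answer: $-2157$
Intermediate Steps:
$Y{\left(b,E \right)} = \left(E + b\right) \left(E + \left(1 + E\right) \left(E + b \left(4 + \frac{E}{2}\right)\right)\right)$ ($Y{\left(b,E \right)} = \left(b + E\right) \left(E + \left(b \left(\frac{E}{2} + 4\right) + E\right) \left(1 + E\right)\right) = \left(E + b\right) \left(E + \left(b \left(E \frac{1}{2} + 4\right) + E\right) \left(1 + E\right)\right) = \left(E + b\right) \left(E + \left(b \left(\frac{E}{2} + 4\right) + E\right) \left(1 + E\right)\right) = \left(E + b\right) \left(E + \left(b \left(4 + \frac{E}{2}\right) + E\right) \left(1 + E\right)\right) = \left(E + b\right) \left(E + \left(E + b \left(4 + \frac{E}{2}\right)\right) \left(1 + E\right)\right) = \left(E + b\right) \left(E + \left(1 + E\right) \left(E + b \left(4 + \frac{E}{2}\right)\right)\right)$)
$V{\left(x,c \right)} = 260$ ($V{\left(x,c \right)} = 4 \cdot 65 = 260$)
$V{\left(Y{\left(0,0 \right)},-41 \right)} - 2417 = 260 - 2417 = -2157$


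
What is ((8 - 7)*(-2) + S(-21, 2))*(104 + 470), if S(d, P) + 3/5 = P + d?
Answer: -61992/5 ≈ -12398.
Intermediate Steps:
S(d, P) = -⅗ + P + d (S(d, P) = -⅗ + (P + d) = -⅗ + P + d)
((8 - 7)*(-2) + S(-21, 2))*(104 + 470) = ((8 - 7)*(-2) + (-⅗ + 2 - 21))*(104 + 470) = (1*(-2) - 98/5)*574 = (-2 - 98/5)*574 = -108/5*574 = -61992/5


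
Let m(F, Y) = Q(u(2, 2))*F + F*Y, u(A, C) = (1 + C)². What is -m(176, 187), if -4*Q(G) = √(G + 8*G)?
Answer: -32516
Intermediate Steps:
Q(G) = -3*√G/4 (Q(G) = -√(G + 8*G)/4 = -3*√G/4)
m(F, Y) = -9*F/4 + F*Y (m(F, Y) = (-3*√((1 + 2)²)/4)*F + F*Y = (-3*√(3²)/4)*F + F*Y = (-3*√9/4)*F + F*Y = (-¾*3)*F + F*Y = -9*F/4 + F*Y)
-m(176, 187) = -176*(-9 + 4*187)/4 = -176*(-9 + 748)/4 = -176*739/4 = -1*32516 = -32516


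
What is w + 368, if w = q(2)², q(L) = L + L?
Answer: 384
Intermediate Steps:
q(L) = 2*L
w = 16 (w = (2*2)² = 4² = 16)
w + 368 = 16 + 368 = 384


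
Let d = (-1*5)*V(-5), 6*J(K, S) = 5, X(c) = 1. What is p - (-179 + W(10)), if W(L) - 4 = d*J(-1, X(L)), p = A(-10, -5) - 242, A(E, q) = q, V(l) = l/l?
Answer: -407/6 ≈ -67.833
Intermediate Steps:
J(K, S) = ⅚ (J(K, S) = (⅙)*5 = ⅚)
V(l) = 1
d = -5 (d = -1*5*1 = -5*1 = -5)
p = -247 (p = -5 - 242 = -247)
W(L) = -⅙ (W(L) = 4 - 5*⅚ = 4 - 25/6 = -⅙)
p - (-179 + W(10)) = -247 - (-179 - ⅙) = -247 - 1*(-1075/6) = -247 + 1075/6 = -407/6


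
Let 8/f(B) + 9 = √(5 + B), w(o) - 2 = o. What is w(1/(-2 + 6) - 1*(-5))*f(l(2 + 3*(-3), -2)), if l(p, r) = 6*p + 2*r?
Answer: -261/61 - 29*I*√41/61 ≈ -4.2787 - 3.0441*I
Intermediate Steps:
l(p, r) = 2*r + 6*p
w(o) = 2 + o
f(B) = 8/(-9 + √(5 + B))
w(1/(-2 + 6) - 1*(-5))*f(l(2 + 3*(-3), -2)) = (2 + (1/(-2 + 6) - 1*(-5)))*(8/(-9 + √(5 + (2*(-2) + 6*(2 + 3*(-3)))))) = (2 + (1/4 + 5))*(8/(-9 + √(5 + (-4 + 6*(2 - 9))))) = (2 + (¼ + 5))*(8/(-9 + √(5 + (-4 + 6*(-7))))) = (2 + 21/4)*(8/(-9 + √(5 + (-4 - 42)))) = 29*(8/(-9 + √(5 - 46)))/4 = 29*(8/(-9 + √(-41)))/4 = 29*(8/(-9 + I*√41))/4 = 58/(-9 + I*√41)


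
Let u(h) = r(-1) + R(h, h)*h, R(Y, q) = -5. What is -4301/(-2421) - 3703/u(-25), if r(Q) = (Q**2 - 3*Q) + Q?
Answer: -8414435/309888 ≈ -27.153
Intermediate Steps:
r(Q) = Q**2 - 2*Q
u(h) = 3 - 5*h (u(h) = -(-2 - 1) - 5*h = -1*(-3) - 5*h = 3 - 5*h)
-4301/(-2421) - 3703/u(-25) = -4301/(-2421) - 3703/(3 - 5*(-25)) = -4301*(-1/2421) - 3703/(3 + 125) = 4301/2421 - 3703/128 = -8414435/309888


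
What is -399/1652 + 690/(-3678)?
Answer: -62081/144668 ≈ -0.42913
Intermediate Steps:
-399/1652 + 690/(-3678) = -399*1/1652 + 690*(-1/3678) = -57/236 - 115/613 = -62081/144668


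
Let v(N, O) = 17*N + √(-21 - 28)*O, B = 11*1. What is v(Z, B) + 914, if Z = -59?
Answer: -89 + 77*I ≈ -89.0 + 77.0*I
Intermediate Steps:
B = 11
v(N, O) = 17*N + 7*I*O (v(N, O) = 17*N + √(-49)*O = 17*N + (7*I)*O = 17*N + 7*I*O)
v(Z, B) + 914 = (17*(-59) + 7*I*11) + 914 = (-1003 + 77*I) + 914 = -89 + 77*I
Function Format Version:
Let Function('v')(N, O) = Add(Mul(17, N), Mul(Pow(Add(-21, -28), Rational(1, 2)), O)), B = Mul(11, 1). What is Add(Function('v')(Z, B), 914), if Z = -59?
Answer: Add(-89, Mul(77, I)) ≈ Add(-89.000, Mul(77.000, I))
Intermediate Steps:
B = 11
Function('v')(N, O) = Add(Mul(17, N), Mul(7, I, O)) (Function('v')(N, O) = Add(Mul(17, N), Mul(Pow(-49, Rational(1, 2)), O)) = Add(Mul(17, N), Mul(Mul(7, I), O)) = Add(Mul(17, N), Mul(7, I, O)))
Add(Function('v')(Z, B), 914) = Add(Add(Mul(17, -59), Mul(7, I, 11)), 914) = Add(Add(-1003, Mul(77, I)), 914) = Add(-89, Mul(77, I))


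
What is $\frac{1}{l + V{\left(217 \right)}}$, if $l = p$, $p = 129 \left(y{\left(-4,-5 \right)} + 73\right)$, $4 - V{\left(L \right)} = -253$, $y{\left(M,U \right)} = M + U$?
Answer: $\frac{1}{8513} \approx 0.00011747$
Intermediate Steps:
$V{\left(L \right)} = 257$ ($V{\left(L \right)} = 4 - -253 = 4 + 253 = 257$)
$p = 8256$ ($p = 129 \left(\left(-4 - 5\right) + 73\right) = 129 \left(-9 + 73\right) = 129 \cdot 64 = 8256$)
$l = 8256$
$\frac{1}{l + V{\left(217 \right)}} = \frac{1}{8256 + 257} = \frac{1}{8513}$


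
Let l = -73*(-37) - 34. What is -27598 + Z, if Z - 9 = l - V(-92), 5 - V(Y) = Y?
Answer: -25019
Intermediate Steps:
V(Y) = 5 - Y
l = 2667 (l = 2701 - 34 = 2667)
Z = 2579 (Z = 9 + (2667 - (5 - 1*(-92))) = 9 + (2667 - (5 + 92)) = 9 + (2667 - 1*97) = 9 + (2667 - 97) = 9 + 2570 = 2579)
-27598 + Z = -27598 + 2579 = -25019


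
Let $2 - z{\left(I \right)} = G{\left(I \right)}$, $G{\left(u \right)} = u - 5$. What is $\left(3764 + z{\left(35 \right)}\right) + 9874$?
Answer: $13610$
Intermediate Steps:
$G{\left(u \right)} = -5 + u$
$z{\left(I \right)} = 7 - I$ ($z{\left(I \right)} = 2 - \left(-5 + I\right) = 7 - I$)
$\left(3764 + z{\left(35 \right)}\right) + 9874 = \left(3764 + \left(7 - 35\right)\right) + 9874 = \left(3764 - 28\right) + 9874 = 3736 + 9874 = 13610$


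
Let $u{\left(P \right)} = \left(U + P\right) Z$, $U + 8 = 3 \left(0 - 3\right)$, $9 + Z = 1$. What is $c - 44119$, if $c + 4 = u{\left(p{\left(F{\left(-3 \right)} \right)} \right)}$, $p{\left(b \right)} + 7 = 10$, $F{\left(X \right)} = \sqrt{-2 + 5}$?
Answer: $-44011$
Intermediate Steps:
$F{\left(X \right)} = \sqrt{3}$
$Z = -8$ ($Z = -9 + 1 = -8$)
$U = -17$ ($U = -8 + 3 \left(0 - 3\right) = -8 + 3 \left(-3\right) = -8 - 9 = -17$)
$p{\left(b \right)} = 3$ ($p{\left(b \right)} = -7 + 10 = 3$)
$u{\left(P \right)} = 136 - 8 P$ ($u{\left(P \right)} = \left(-17 + P\right) \left(-8\right) = 136 - 8 P$)
$c = 108$ ($c = -4 + \left(136 - 24\right) = -4 + 112 = 108$)
$c - 44119 = 108 - 44119 = -44011$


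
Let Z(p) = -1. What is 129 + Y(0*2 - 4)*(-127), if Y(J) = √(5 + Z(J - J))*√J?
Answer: 129 - 508*I ≈ 129.0 - 508.0*I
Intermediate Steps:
Y(J) = 2*√J (Y(J) = √(5 - 1)*√J = √4*√J = 2*√J)
129 + Y(0*2 - 4)*(-127) = 129 + (2*√(0*2 - 4))*(-127) = 129 + (2*√(0 - 4))*(-127) = 129 + (2*√(-4))*(-127) = 129 + (2*(2*I))*(-127) = 129 + (4*I)*(-127) = 129 - 508*I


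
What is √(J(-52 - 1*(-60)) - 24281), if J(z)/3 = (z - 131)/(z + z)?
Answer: I*√388865/4 ≈ 155.9*I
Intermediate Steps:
J(z) = 3*(-131 + z)/(2*z) (J(z) = 3*((z - 131)/(z + z)) = 3*((-131 + z)/((2*z))) = 3*((-131 + z)*(1/(2*z))) = 3*((-131 + z)/(2*z)) = 3*(-131 + z)/(2*z))
√(J(-52 - 1*(-60)) - 24281) = √(3*(-131 + (-52 - 1*(-60)))/(2*(-52 - 1*(-60))) - 24281) = √(3*(-131 + (-52 + 60))/(2*(-52 + 60)) - 24281) = √((3/2)*(-131 + 8)/8 - 24281) = √((3/2)*(⅛)*(-123) - 24281) = √(-369/16 - 24281) = √(-388865/16) = I*√388865/4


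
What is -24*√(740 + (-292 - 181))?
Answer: -24*√267 ≈ -392.16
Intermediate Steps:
-24*√(740 + (-292 - 181)) = -24*√(740 - 473) = -24*√267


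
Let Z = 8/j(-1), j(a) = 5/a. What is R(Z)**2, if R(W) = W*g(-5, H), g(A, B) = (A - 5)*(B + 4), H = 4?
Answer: 16384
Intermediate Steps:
g(A, B) = (-5 + A)*(4 + B)
Z = -8/5 (Z = 8/((5/(-1))) = 8/((5*(-1))) = 8/(-5) = 8*(-1/5) = -8/5 ≈ -1.6000)
R(W) = -80*W (R(W) = W*(-20 - 5*4 + 4*(-5) - 5*4) = W*(-20 - 20 - 20 - 20) = W*(-80) = -80*W)
R(Z)**2 = (-80*(-8/5))**2 = 128**2 = 16384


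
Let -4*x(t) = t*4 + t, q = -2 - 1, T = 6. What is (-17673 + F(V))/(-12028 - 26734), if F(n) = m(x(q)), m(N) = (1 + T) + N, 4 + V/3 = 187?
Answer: 70649/155048 ≈ 0.45566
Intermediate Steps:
q = -3
V = 549 (V = -12 + 3*187 = -12 + 561 = 549)
x(t) = -5*t/4 (x(t) = -(t*4 + t)/4 = -(4*t + t)/4 = -5*t/4)
m(N) = 7 + N (m(N) = (1 + 6) + N = 7 + N)
F(n) = 43/4 (F(n) = 7 - 5/4*(-3) = 7 + 15/4 = 43/4)
(-17673 + F(V))/(-12028 - 26734) = (-17673 + 43/4)/(-12028 - 26734) = -70649/4/(-38762) = -70649/4*(-1/38762) = 70649/155048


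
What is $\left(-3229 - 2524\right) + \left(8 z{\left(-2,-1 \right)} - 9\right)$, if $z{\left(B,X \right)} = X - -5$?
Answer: $-5730$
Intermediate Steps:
$z{\left(B,X \right)} = 5 + X$ ($z{\left(B,X \right)} = X + 5 = 5 + X$)
$\left(-3229 - 2524\right) + \left(8 z{\left(-2,-1 \right)} - 9\right) = \left(-3229 - 2524\right) - \left(9 - 8 \left(5 - 1\right)\right) = -5753 + \left(8 \cdot 4 - 9\right) = -5753 + \left(32 - 9\right) = -5753 + 23 = -5730$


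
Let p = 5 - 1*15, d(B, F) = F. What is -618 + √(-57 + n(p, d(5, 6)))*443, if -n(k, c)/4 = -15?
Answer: -618 + 443*√3 ≈ 149.30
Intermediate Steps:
p = -10 (p = 5 - 15 = -10)
n(k, c) = 60 (n(k, c) = -4*(-15) = 60)
-618 + √(-57 + n(p, d(5, 6)))*443 = -618 + √(-57 + 60)*443 = -618 + √3*443 = -618 + 443*√3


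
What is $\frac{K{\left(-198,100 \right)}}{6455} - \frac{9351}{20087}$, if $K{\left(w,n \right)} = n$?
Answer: $- \frac{11670401}{25932317} \approx -0.45003$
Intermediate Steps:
$\frac{K{\left(-198,100 \right)}}{6455} - \frac{9351}{20087} = \frac{100}{6455} - \frac{9351}{20087} = 100 \cdot \frac{1}{6455} - \frac{9351}{20087} = \frac{20}{1291} - \frac{9351}{20087} = - \frac{11670401}{25932317}$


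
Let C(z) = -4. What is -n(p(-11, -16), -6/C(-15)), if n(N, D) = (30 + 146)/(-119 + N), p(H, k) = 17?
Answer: 88/51 ≈ 1.7255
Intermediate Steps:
n(N, D) = 176/(-119 + N)
-n(p(-11, -16), -6/C(-15)) = -176/(-119 + 17) = -176/(-102) = -176*(-1)/102 = -1*(-88/51) = 88/51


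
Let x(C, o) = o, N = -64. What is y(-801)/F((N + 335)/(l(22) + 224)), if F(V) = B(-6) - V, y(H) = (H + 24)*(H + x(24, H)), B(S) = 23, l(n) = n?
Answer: 306209484/5387 ≈ 56842.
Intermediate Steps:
y(H) = 2*H*(24 + H) (y(H) = (H + 24)*(H + H) = (24 + H)*(2*H) = 2*H*(24 + H))
F(V) = 23 - V
y(-801)/F((N + 335)/(l(22) + 224)) = (2*(-801)*(24 - 801))/(23 - (-64 + 335)/(22 + 224)) = (2*(-801)*(-777))/(23 - 271/246) = 1244754/(23 - 271/246) = 1244754/(5387/246) = 1244754*(246/5387) = 306209484/5387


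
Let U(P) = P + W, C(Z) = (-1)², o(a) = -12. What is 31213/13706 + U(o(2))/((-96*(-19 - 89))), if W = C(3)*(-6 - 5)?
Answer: 23092939/10150272 ≈ 2.2751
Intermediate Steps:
C(Z) = 1
W = -11 (W = 1*(-6 - 5) = 1*(-11) = -11)
U(P) = -11 + P (U(P) = P - 11 = -11 + P)
31213/13706 + U(o(2))/((-96*(-19 - 89))) = 31213/13706 + (-11 - 12)/((-96*(-19 - 89))) = 31213*(1/13706) - 23/((-96*(-108))) = 4459/1958 - 23/10368 = 23092939/10150272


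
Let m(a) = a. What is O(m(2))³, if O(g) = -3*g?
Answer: -216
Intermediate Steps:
O(m(2))³ = (-3*2)³ = (-6)³ = -216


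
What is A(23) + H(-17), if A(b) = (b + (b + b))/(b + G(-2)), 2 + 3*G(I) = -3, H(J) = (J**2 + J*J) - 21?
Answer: 35855/64 ≈ 560.23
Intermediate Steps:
H(J) = -21 + 2*J**2 (H(J) = (J**2 + J**2) - 21 = 2*J**2 - 21 = -21 + 2*J**2)
G(I) = -5/3 (G(I) = -2/3 + (1/3)*(-3) = -2/3 - 1 = -5/3)
A(b) = 3*b/(-5/3 + b) (A(b) = (b + (b + b))/(b - 5/3) = (b + 2*b)/(-5/3 + b) = (3*b)/(-5/3 + b) = 3*b/(-5/3 + b))
A(23) + H(-17) = 9*23/(-5 + 3*23) + (-21 + 2*(-17)**2) = 9*23/(-5 + 69) + (-21 + 2*289) = 9*23/64 + (-21 + 578) = 9*23*(1/64) + 557 = 207/64 + 557 = 35855/64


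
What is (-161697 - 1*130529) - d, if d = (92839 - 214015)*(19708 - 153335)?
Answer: -16192677578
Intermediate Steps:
d = 16192385352 (d = -121176*(-133627) = 16192385352)
(-161697 - 1*130529) - d = (-161697 - 1*130529) - 1*16192385352 = (-161697 - 130529) - 16192385352 = -292226 - 16192385352 = -16192677578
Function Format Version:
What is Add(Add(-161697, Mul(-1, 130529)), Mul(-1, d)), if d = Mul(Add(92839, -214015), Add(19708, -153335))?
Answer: -16192677578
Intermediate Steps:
d = 16192385352 (d = Mul(-121176, -133627) = 16192385352)
Add(Add(-161697, Mul(-1, 130529)), Mul(-1, d)) = Add(Add(-161697, Mul(-1, 130529)), Mul(-1, 16192385352)) = Add(Add(-161697, -130529), -16192385352) = Add(-292226, -16192385352) = -16192677578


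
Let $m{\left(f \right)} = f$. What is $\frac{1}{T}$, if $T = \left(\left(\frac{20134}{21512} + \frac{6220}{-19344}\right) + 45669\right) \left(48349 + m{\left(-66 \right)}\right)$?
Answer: $\frac{3251001}{7168671744674093} \approx 4.535 \cdot 10^{-10}$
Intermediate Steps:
$T = \frac{7168671744674093}{3251001}$ ($T = \left(\left(\frac{20134}{21512} + \frac{6220}{-19344}\right) + 45669\right) \left(48349 - 66\right) = \left(\left(20134 \cdot \frac{1}{21512} + 6220 \left(- \frac{1}{19344}\right)\right) + 45669\right) 48283 = \left(\left(\frac{10067}{10756} - \frac{1555}{4836}\right) + 45669\right) 48283 = \left(\frac{1997402}{3251001} + 45669\right) 48283 = \frac{148471962071}{3251001} \cdot 48283 = \frac{7168671744674093}{3251001} \approx 2.2051 \cdot 10^{9}$)
$\frac{1}{T} = \frac{1}{\frac{7168671744674093}{3251001}} = \frac{3251001}{7168671744674093}$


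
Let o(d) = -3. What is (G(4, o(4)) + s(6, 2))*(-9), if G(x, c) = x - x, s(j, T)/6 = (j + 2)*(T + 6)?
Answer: -3456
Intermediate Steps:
s(j, T) = 6*(2 + j)*(6 + T) (s(j, T) = 6*((j + 2)*(T + 6)) = 6*((2 + j)*(6 + T)) = 6*(2 + j)*(6 + T))
G(x, c) = 0
(G(4, o(4)) + s(6, 2))*(-9) = (0 + (72 + 12*2 + 36*6 + 6*2*6))*(-9) = (0 + (72 + 24 + 216 + 72))*(-9) = (0 + 384)*(-9) = 384*(-9) = -3456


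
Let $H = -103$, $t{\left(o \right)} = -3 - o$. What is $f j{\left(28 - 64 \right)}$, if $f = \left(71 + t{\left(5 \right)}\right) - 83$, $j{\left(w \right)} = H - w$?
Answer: $1340$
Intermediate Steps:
$j{\left(w \right)} = -103 - w$
$f = -20$ ($f = \left(71 - 8\right) - 83 = 63 - 83 = -20$)
$f j{\left(28 - 64 \right)} = - 20 \left(-103 - \left(28 - 64\right)\right) = - 20 \left(-103 - -36\right) = - 20 \left(-103 + 36\right) = \left(-20\right) \left(-67\right) = 1340$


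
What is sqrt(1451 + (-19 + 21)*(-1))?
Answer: 3*sqrt(161) ≈ 38.066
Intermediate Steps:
sqrt(1451 + (-19 + 21)*(-1)) = sqrt(1451 + 2*(-1)) = sqrt(1451 - 2) = sqrt(1449) = 3*sqrt(161)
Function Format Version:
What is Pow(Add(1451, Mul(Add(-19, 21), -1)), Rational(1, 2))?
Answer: Mul(3, Pow(161, Rational(1, 2))) ≈ 38.066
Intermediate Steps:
Pow(Add(1451, Mul(Add(-19, 21), -1)), Rational(1, 2)) = Pow(Add(1451, Mul(2, -1)), Rational(1, 2)) = Pow(Add(1451, -2), Rational(1, 2)) = Pow(1449, Rational(1, 2)) = Mul(3, Pow(161, Rational(1, 2)))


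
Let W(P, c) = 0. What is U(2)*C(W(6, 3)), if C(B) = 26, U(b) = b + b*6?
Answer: 364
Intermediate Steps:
U(b) = 7*b (U(b) = b + 6*b = 7*b)
U(2)*C(W(6, 3)) = (7*2)*26 = 14*26 = 364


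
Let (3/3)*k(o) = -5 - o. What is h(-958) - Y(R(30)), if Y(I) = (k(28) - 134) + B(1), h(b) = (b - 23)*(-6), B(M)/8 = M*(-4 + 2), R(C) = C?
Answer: 6069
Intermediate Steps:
k(o) = -5 - o
B(M) = -16*M (B(M) = 8*(M*(-4 + 2)) = 8*(M*(-2)) = 8*(-2*M) = -16*M)
h(b) = 138 - 6*b (h(b) = (-23 + b)*(-6) = 138 - 6*b)
Y(I) = -183 (Y(I) = ((-5 - 1*28) - 134) - 16*1 = ((-5 - 28) - 134) - 16 = (-33 - 134) - 16 = -167 - 16 = -183)
h(-958) - Y(R(30)) = (138 - 6*(-958)) - 1*(-183) = (138 + 5748) + 183 = 5886 + 183 = 6069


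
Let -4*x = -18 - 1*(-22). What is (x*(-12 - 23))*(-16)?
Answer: -560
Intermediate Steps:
x = -1 (x = -(-18 - 1*(-22))/4 = -(-18 + 22)/4 = -¼*4 = -1)
(x*(-12 - 23))*(-16) = -(-12 - 23)*(-16) = -1*(-35)*(-16) = 35*(-16) = -560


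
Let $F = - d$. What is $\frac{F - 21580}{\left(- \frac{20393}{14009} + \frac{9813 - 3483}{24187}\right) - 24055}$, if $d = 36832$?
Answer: $\frac{9896034957698}{4075548461543} \approx 2.4281$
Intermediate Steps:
$F = -36832$ ($F = \left(-1\right) 36832 = -36832$)
$\frac{F - 21580}{\left(- \frac{20393}{14009} + \frac{9813 - 3483}{24187}\right) - 24055} = \frac{-36832 - 21580}{\left(- \frac{20393}{14009} + \frac{9813 - 3483}{24187}\right) - 24055} = - \frac{58412}{\left(\left(-20393\right) \frac{1}{14009} + \left(9813 - 3483\right) \frac{1}{24187}\right) - 24055} = - \frac{58412}{\left(- \frac{20393}{14009} + 6330 \cdot \frac{1}{24187}\right) - 24055} = - \frac{58412}{\left(- \frac{20393}{14009} + \frac{6330}{24187}\right) - 24055} = - \frac{58412}{- \frac{404568521}{338835683} - 24055} = - \frac{58412}{- \frac{8151096923086}{338835683}} = \left(-58412\right) \left(- \frac{338835683}{8151096923086}\right) = \frac{9896034957698}{4075548461543}$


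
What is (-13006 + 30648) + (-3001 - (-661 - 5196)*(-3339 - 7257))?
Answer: -62046131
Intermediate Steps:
(-13006 + 30648) + (-3001 - (-661 - 5196)*(-3339 - 7257)) = 17642 + (-3001 - (-5857)*(-10596)) = 17642 + (-3001 - 1*62060772) = 17642 + (-3001 - 62060772) = 17642 - 62063773 = -62046131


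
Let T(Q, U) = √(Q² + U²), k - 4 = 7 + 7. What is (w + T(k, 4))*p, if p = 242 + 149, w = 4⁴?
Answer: 100096 + 782*√85 ≈ 1.0731e+5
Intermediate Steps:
k = 18 (k = 4 + (7 + 7) = 4 + 14 = 18)
w = 256
p = 391
(w + T(k, 4))*p = (256 + √(18² + 4²))*391 = (256 + √(324 + 16))*391 = (256 + √340)*391 = (256 + 2*√85)*391 = 100096 + 782*√85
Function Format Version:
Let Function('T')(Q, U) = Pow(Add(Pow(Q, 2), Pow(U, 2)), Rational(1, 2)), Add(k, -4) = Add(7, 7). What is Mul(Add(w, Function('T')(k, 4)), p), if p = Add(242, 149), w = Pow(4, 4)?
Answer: Add(100096, Mul(782, Pow(85, Rational(1, 2)))) ≈ 1.0731e+5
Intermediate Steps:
k = 18 (k = Add(4, Add(7, 7)) = Add(4, 14) = 18)
w = 256
p = 391
Mul(Add(w, Function('T')(k, 4)), p) = Mul(Add(256, Pow(Add(Pow(18, 2), Pow(4, 2)), Rational(1, 2))), 391) = Mul(Add(256, Pow(Add(324, 16), Rational(1, 2))), 391) = Mul(Add(256, Pow(340, Rational(1, 2))), 391) = Mul(Add(256, Mul(2, Pow(85, Rational(1, 2)))), 391) = Add(100096, Mul(782, Pow(85, Rational(1, 2))))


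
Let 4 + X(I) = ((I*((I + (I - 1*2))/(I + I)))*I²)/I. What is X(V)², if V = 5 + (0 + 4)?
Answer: 4624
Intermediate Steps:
V = 9 (V = 5 + 4 = 9)
X(I) = -4 + I*(-1 + I) (X(I) = -4 + ((I*((I + (I - 1*2))/(I + I)))*I²)/I = -4 + ((I*((I + (I - 2))/((2*I))))*I²)/I = -4 + ((I*((I + (-2 + I))*(1/(2*I))))*I²)/I = -4 + ((I*((-2 + 2*I)*(1/(2*I))))*I²)/I = -4 + ((I*((-2 + 2*I)/(2*I)))*I²)/I = -4 + ((-1 + I)*I²)/I = -4 + (I²*(-1 + I))/I = -4 + I*(-1 + I))
X(V)² = (-4 + 9² - 1*9)² = (-4 + 81 - 9)² = 68² = 4624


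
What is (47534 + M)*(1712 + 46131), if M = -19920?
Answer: 1321136602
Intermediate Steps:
(47534 + M)*(1712 + 46131) = (47534 - 19920)*(1712 + 46131) = 27614*47843 = 1321136602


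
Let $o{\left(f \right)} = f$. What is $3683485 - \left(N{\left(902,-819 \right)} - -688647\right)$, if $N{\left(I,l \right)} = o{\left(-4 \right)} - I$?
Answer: $2995744$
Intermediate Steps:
$N{\left(I,l \right)} = -4 - I$
$3683485 - \left(N{\left(902,-819 \right)} - -688647\right) = 3683485 - \left(\left(-4 - 902\right) - -688647\right) = 3683485 - \left(\left(-4 - 902\right) + 688647\right) = 3683485 - \left(-906 + 688647\right) = 3683485 - 687741 = 2995744$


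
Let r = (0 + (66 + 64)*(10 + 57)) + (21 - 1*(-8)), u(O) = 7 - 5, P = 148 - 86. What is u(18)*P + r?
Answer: 8863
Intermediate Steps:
P = 62
u(O) = 2
r = 8739 (r = (0 + 130*67) + (21 + 8) = (0 + 8710) + 29 = 8710 + 29 = 8739)
u(18)*P + r = 2*62 + 8739 = 124 + 8739 = 8863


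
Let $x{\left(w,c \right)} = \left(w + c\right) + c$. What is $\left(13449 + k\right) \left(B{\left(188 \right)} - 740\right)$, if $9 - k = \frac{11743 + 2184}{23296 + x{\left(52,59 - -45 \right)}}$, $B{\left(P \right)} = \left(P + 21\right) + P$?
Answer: $- \frac{108731933303}{23556} \approx -4.6159 \cdot 10^{6}$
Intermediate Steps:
$x{\left(w,c \right)} = w + 2 c$ ($x{\left(w,c \right)} = \left(c + w\right) + c = w + 2 c$)
$B{\left(P \right)} = 21 + 2 P$ ($B{\left(P \right)} = \left(21 + P\right) + P = 21 + 2 P$)
$k = \frac{198077}{23556}$ ($k = 9 - \frac{11743 + 2184}{23296 + \left(52 + 2 \left(59 - -45\right)\right)} = 9 - \frac{13927}{23296 + \left(52 + 2 \left(59 + 45\right)\right)} = 9 - \frac{13927}{23296 + \left(52 + 2 \cdot 104\right)} = 9 - \frac{13927}{23296 + \left(52 + 208\right)} = 9 - \frac{13927}{23296 + 260} = 9 - \frac{13927}{23556} = \frac{198077}{23556} \approx 8.4088$)
$\left(13449 + k\right) \left(B{\left(188 \right)} - 740\right) = \left(13449 + \frac{198077}{23556}\right) \left(\left(21 + 2 \cdot 188\right) - 740\right) = \frac{317002721 \left(\left(21 + 376\right) - 740\right)}{23556} = \frac{317002721 \left(397 - 740\right)}{23556} = \frac{317002721}{23556} \left(-343\right) = - \frac{108731933303}{23556}$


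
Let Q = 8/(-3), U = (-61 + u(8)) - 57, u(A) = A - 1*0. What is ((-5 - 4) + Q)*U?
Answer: 3850/3 ≈ 1283.3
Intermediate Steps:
u(A) = A (u(A) = A + 0 = A)
U = -110 (U = (-61 + 8) - 57 = -53 - 57 = -110)
Q = -8/3 (Q = 8*(-⅓) = -8/3 ≈ -2.6667)
((-5 - 4) + Q)*U = ((-5 - 4) - 8/3)*(-110) = (-9 - 8/3)*(-110) = -35/3*(-110) = 3850/3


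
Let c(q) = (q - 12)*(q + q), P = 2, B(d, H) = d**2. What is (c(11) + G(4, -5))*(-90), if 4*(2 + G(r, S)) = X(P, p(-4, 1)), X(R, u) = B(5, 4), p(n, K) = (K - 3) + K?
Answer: 3195/2 ≈ 1597.5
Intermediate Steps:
p(n, K) = -3 + 2*K (p(n, K) = (-3 + K) + K = -3 + 2*K)
X(R, u) = 25 (X(R, u) = 5**2 = 25)
G(r, S) = 17/4 (G(r, S) = -2 + (1/4)*25 = -2 + 25/4 = 17/4)
c(q) = 2*q*(-12 + q) (c(q) = (-12 + q)*(2*q) = 2*q*(-12 + q))
(c(11) + G(4, -5))*(-90) = (2*11*(-12 + 11) + 17/4)*(-90) = (2*11*(-1) + 17/4)*(-90) = (-22 + 17/4)*(-90) = -71/4*(-90) = 3195/2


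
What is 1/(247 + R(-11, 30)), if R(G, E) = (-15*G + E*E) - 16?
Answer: 1/1296 ≈ 0.00077160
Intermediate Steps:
R(G, E) = -16 + E² - 15*G (R(G, E) = (-15*G + E²) - 16 = (E² - 15*G) - 16 = -16 + E² - 15*G)
1/(247 + R(-11, 30)) = 1/(247 + (-16 + 30² - 15*(-11))) = 1/(247 + (-16 + 900 + 165)) = 1/(247 + 1049) = 1/1296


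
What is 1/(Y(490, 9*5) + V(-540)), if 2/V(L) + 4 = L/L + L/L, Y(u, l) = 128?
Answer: 1/127 ≈ 0.0078740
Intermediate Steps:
V(L) = -1 (V(L) = 2/(-4 + (L/L + L/L)) = 2/(-4 + (1 + 1)) = 2/(-4 + 2) = 2/(-2) = 2*(-½) = -1)
1/(Y(490, 9*5) + V(-540)) = 1/(128 - 1) = 1/127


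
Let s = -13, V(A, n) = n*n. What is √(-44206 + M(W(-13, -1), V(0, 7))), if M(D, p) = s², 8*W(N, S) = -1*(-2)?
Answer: 3*I*√4893 ≈ 209.85*I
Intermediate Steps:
V(A, n) = n²
W(N, S) = ¼ (W(N, S) = (-1*(-2))/8 = (⅛)*2 = ¼)
M(D, p) = 169 (M(D, p) = (-13)² = 169)
√(-44206 + M(W(-13, -1), V(0, 7))) = √(-44206 + 169) = √(-44037) = 3*I*√4893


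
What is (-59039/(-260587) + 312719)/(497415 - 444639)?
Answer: 20372641273/3438184878 ≈ 5.9254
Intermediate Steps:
(-59039/(-260587) + 312719)/(497415 - 444639) = (-59039*(-1/260587) + 312719)/52776 = (59039/260587 + 312719)*(1/52776) = (81490565092/260587)*(1/52776) = 20372641273/3438184878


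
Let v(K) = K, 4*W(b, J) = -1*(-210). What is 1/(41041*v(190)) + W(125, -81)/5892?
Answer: 136463289/15314859560 ≈ 0.0089105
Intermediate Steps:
W(b, J) = 105/2 (W(b, J) = (-1*(-210))/4 = (1/4)*210 = 105/2)
1/(41041*v(190)) + W(125, -81)/5892 = 1/(41041*190) + (105/2)/5892 = (1/41041)*(1/190) + (105/2)*(1/5892) = 1/7797790 + 35/3928 = 136463289/15314859560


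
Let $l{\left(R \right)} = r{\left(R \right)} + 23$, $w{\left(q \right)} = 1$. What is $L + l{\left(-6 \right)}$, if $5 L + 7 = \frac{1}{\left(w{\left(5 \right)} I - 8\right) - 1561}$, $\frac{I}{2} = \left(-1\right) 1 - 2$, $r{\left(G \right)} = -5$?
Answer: $\frac{130724}{7875} \approx 16.6$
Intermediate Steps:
$I = -6$ ($I = 2 \left(\left(-1\right) 1 - 2\right) = 2 \left(-1 - 2\right) = 2 \left(-3\right) = -6$)
$l{\left(R \right)} = 18$ ($l{\left(R \right)} = -5 + 23 = 18$)
$L = - \frac{11026}{7875}$ ($L = - \frac{7}{5} + \frac{1}{5 \left(\left(1 \left(-6\right) - 8\right) - 1561\right)} = - \frac{7}{5} + \frac{1}{5 \left(\left(-6 - 8\right) - 1561\right)} = - \frac{7}{5} + \frac{1}{5 \left(-14 - 1561\right)} = - \frac{7}{5} + \frac{1}{5 \left(-1575\right)} = - \frac{7}{5} + \frac{1}{5} \left(- \frac{1}{1575}\right) = - \frac{7}{5} - \frac{1}{7875} = - \frac{11026}{7875} \approx -1.4001$)
$L + l{\left(-6 \right)} = - \frac{11026}{7875} + 18 = \frac{130724}{7875}$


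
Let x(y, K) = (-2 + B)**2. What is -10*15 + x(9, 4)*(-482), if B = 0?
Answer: -2078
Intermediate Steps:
x(y, K) = 4 (x(y, K) = (-2 + 0)**2 = (-2)**2 = 4)
-10*15 + x(9, 4)*(-482) = -10*15 + 4*(-482) = -150 - 1928 = -2078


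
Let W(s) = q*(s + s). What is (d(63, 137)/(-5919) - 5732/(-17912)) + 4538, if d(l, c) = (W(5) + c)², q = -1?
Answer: 120217225981/26505282 ≈ 4535.6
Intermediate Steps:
W(s) = -2*s (W(s) = -(s + s) = -2*s)
d(l, c) = (-10 + c)² (d(l, c) = (-2*5 + c)² = (-10 + c)²)
(d(63, 137)/(-5919) - 5732/(-17912)) + 4538 = ((-10 + 137)²/(-5919) - 5732/(-17912)) + 4538 = (127²*(-1/5919) - 5732*(-1/17912)) + 4538 = (16129*(-1/5919) + 1433/4478) + 4538 = (-16129/5919 + 1433/4478) + 4538 = -63743735/26505282 + 4538 = 120217225981/26505282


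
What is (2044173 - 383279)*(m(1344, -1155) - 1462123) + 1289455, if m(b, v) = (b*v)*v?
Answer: 2975437585033893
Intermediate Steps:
m(b, v) = b*v**2
(2044173 - 383279)*(m(1344, -1155) - 1462123) + 1289455 = (2044173 - 383279)*(1344*(-1155)**2 - 1462123) + 1289455 = 1660894*(1344*1334025 - 1462123) + 1289455 = 1660894*(1792929600 - 1462123) + 1289455 = 1660894*1791467477 + 1289455 = 2975437583744438 + 1289455 = 2975437585033893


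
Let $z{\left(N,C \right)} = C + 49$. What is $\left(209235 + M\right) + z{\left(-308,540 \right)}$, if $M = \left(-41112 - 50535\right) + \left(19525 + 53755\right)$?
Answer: $191457$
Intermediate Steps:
$z{\left(N,C \right)} = 49 + C$
$M = -18367$ ($M = -91647 + 73280 = -18367$)
$\left(209235 + M\right) + z{\left(-308,540 \right)} = \left(209235 - 18367\right) + \left(49 + 540\right) = 190868 + 589 = 191457$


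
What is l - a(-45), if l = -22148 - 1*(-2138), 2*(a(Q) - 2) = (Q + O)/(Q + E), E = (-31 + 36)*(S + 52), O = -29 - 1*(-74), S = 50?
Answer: -20012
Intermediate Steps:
O = 45 (O = -29 + 74 = 45)
E = 510 (E = (-31 + 36)*(50 + 52) = 5*102 = 510)
a(Q) = 2 + (45 + Q)/(2*(510 + Q)) (a(Q) = 2 + ((Q + 45)/(Q + 510))/2 = 2 + ((45 + Q)/(510 + Q))/2 = 2 + (45 + Q)/(2*(510 + Q)))
l = -20010 (l = -22148 + 2138 = -20010)
l - a(-45) = -20010 - 5*(417 - 45)/(2*(510 - 45)) = -20010 - 5*372/(2*465) = -20010 - 1*2 = -20010 - 2 = -20012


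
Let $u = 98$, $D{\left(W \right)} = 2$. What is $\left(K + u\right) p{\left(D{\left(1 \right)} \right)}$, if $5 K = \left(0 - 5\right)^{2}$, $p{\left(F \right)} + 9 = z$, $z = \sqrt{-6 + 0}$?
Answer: $-927 + 103 i \sqrt{6} \approx -927.0 + 252.3 i$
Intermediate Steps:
$z = i \sqrt{6}$ ($z = \sqrt{-6} = i \sqrt{6} \approx 2.4495 i$)
$p{\left(F \right)} = -9 + i \sqrt{6}$
$K = 5$ ($K = \frac{\left(0 - 5\right)^{2}}{5} = \frac{\left(-5\right)^{2}}{5} = \frac{1}{5} \cdot 25 = 5$)
$\left(K + u\right) p{\left(D{\left(1 \right)} \right)} = \left(5 + 98\right) \left(-9 + i \sqrt{6}\right) = 103 \left(-9 + i \sqrt{6}\right) = -927 + 103 i \sqrt{6}$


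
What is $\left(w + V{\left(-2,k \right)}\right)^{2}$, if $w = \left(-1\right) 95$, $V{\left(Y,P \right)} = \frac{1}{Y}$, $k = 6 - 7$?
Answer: $\frac{36481}{4} \approx 9120.3$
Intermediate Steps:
$k = -1$ ($k = 6 - 7 = -1$)
$w = -95$
$\left(w + V{\left(-2,k \right)}\right)^{2} = \left(-95 + \frac{1}{-2}\right)^{2} = \left(-95 - \frac{1}{2}\right)^{2} = \left(- \frac{191}{2}\right)^{2} = \frac{36481}{4}$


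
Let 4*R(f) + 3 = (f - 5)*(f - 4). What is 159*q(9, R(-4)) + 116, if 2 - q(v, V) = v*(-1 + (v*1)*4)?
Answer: -49651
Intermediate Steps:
R(f) = -¾ + (-5 + f)*(-4 + f)/4 (R(f) = -¾ + ((f - 5)*(f - 4))/4 = -¾ + ((-5 + f)*(-4 + f))/4 = -¾ + (-5 + f)*(-4 + f)/4)
q(v, V) = 2 - v*(-1 + 4*v) (q(v, V) = 2 - v*(-1 + (v*1)*4) = 2 - v*(-1 + v*4) = 2 - v*(-1 + 4*v))
159*q(9, R(-4)) + 116 = 159*(2 + 9 - 4*9²) + 116 = 159*(2 + 9 - 4*81) + 116 = 159*(2 + 9 - 324) + 116 = 159*(-313) + 116 = -49767 + 116 = -49651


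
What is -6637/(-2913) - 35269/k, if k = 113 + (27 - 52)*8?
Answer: 34438672/84477 ≈ 407.67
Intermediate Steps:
k = -87 (k = 113 - 25*8 = 113 - 200 = -87)
-6637/(-2913) - 35269/k = -6637/(-2913) - 35269/(-87) = -6637*(-1/2913) - 35269*(-1/87) = 6637/2913 + 35269/87 = 34438672/84477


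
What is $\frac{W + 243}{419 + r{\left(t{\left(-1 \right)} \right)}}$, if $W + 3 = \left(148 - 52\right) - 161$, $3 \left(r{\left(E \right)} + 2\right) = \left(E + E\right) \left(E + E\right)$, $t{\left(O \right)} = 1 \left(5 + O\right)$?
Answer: $\frac{105}{263} \approx 0.39924$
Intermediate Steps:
$t{\left(O \right)} = 5 + O$
$r{\left(E \right)} = -2 + \frac{4 E^{2}}{3}$ ($r{\left(E \right)} = -2 + \frac{\left(E + E\right) \left(E + E\right)}{3} = -2 + \frac{2 E 2 E}{3} = -2 + \frac{4 E^{2}}{3}$)
$W = -68$ ($W = -3 + \left(\left(148 - 52\right) - 161\right) = -3 + \left(96 - 161\right) = -3 - 65 = -68$)
$\frac{W + 243}{419 + r{\left(t{\left(-1 \right)} \right)}} = \frac{-68 + 243}{419 - \left(2 - \frac{4 \left(5 - 1\right)^{2}}{3}\right)} = \frac{175}{419 - \left(2 - \frac{4 \cdot 4^{2}}{3}\right)} = \frac{175}{419 + \left(-2 + \frac{4}{3} \cdot 16\right)} = \frac{175}{419 + \left(-2 + \frac{64}{3}\right)} = \frac{175}{419 + \frac{58}{3}} = \frac{175}{\frac{1315}{3}} = 175 \cdot \frac{3}{1315} = \frac{105}{263}$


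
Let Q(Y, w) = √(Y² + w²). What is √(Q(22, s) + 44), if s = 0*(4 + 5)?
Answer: √66 ≈ 8.1240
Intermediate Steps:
s = 0 (s = 0*9 = 0)
√(Q(22, s) + 44) = √(√(22² + 0²) + 44) = √(√(484 + 0) + 44) = √(√484 + 44) = √(22 + 44) = √66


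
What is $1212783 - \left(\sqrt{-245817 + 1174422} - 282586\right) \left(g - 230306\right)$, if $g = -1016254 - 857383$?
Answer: $-594543623815 + 2103943 \sqrt{928605} \approx -5.9252 \cdot 10^{11}$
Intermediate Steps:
$g = -1873637$ ($g = -1016254 - 857383 = -1873637$)
$1212783 - \left(\sqrt{-245817 + 1174422} - 282586\right) \left(g - 230306\right) = 1212783 - \left(\sqrt{-245817 + 1174422} - 282586\right) \left(-1873637 - 230306\right) = 1212783 - \left(\sqrt{928605} - 282586\right) \left(-2103943\right) = 1212783 - \left(-282586 + \sqrt{928605}\right) \left(-2103943\right) = 1212783 - \left(594544836598 - 2103943 \sqrt{928605}\right) = -594543623815 + 2103943 \sqrt{928605}$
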